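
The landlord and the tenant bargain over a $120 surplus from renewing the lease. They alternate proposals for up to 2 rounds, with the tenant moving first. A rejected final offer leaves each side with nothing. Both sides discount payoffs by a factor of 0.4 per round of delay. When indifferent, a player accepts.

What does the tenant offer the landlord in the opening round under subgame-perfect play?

Solve by backward induction from round 2.
Round 2 (the landlord proposes): rejection yields 0 for the tenant; the landlord offers 0 and keeps 120.
Round 1 (the tenant proposes): the landlord can get 120 next round, worth 0.4 × 120 = 48 now; the tenant offers that and keeps 72.

48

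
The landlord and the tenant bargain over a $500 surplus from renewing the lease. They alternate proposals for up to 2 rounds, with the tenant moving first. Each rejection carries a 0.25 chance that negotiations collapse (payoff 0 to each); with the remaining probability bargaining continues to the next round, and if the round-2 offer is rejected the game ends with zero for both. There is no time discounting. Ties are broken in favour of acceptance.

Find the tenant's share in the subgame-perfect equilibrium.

Round 2 (the landlord proposes): the tenant will accept anything ≥ 0, so the landlord offers 0 and keeps 500.
Round 1 (the tenant proposes): rejecting gives the landlord an expected 0.75 × 500 = 375, so the tenant offers 375, keeping 125.

125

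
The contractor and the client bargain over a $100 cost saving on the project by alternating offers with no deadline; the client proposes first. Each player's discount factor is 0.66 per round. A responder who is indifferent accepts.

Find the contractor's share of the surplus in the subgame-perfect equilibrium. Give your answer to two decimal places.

Let x be the client's share when the client proposes and y be the contractor's share when the contractor proposes.
The contractor accepts iff offered ≥ 0.66·y, so x = 100 − 0.66y. Symmetrically y = 100 − 0.66x.
Substituting: x = 100 − 0.66(100 − 0.66x), giving x(1 − 0.66·0.66) = 100(1 − 0.66).
So x = 100 × 0.34 / 0.5644 ≈ 60.2410, and the contractor receives 100 − x ≈ 39.7590.

39.76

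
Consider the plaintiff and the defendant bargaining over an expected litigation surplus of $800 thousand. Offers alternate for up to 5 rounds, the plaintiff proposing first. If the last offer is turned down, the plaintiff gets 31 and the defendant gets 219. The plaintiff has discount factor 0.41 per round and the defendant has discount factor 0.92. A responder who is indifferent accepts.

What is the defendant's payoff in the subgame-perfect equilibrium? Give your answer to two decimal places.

By backward induction:
Round 5 (the plaintiff proposes): the defendant gets 219 if talks fail, so the plaintiff offers 219 and keeps 581.
Round 4 (the defendant proposes): the plaintiff can get 581 next round, worth 0.41 × 581 = 238.21 now; the defendant offers that and keeps 561.79.
Round 3 (the plaintiff proposes): the defendant can get 561.79 next round, worth 0.92 × 561.79 = 516.8468 now; the plaintiff offers that and keeps 283.1532.
Round 2 (the defendant proposes): the plaintiff can get 283.1532 next round, worth 0.41 × 283.1532 = 116.092812 now. The defendant offers 116.092812 and keeps 800 − 116.092812 = 683.907188.
Round 1 (the plaintiff proposes): the defendant can get 683.907188 next round, worth 0.92 × 683.907188 = 629.19461296 now, so the plaintiff offers 629.19461296, keeping 170.80538704.

629.19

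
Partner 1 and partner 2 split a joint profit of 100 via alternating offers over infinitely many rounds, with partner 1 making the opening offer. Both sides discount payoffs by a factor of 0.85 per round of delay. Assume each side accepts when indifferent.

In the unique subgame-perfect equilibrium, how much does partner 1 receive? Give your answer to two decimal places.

54.05

Let x be partner 1's share when partner 1 proposes and y be partner 2's share when partner 2 proposes.
Partner 2 accepts iff offered ≥ 0.85·y, so x = 100 − 0.85y. Symmetrically y = 100 − 0.85x.
Substituting: x = 100 − 0.85(100 − 0.85x), giving x(1 − 0.85·0.85) = 100(1 − 0.85).
So x = 100 × 0.15 / 0.2775 ≈ 54.0541, and partner 2 receives 100 − x ≈ 45.9459.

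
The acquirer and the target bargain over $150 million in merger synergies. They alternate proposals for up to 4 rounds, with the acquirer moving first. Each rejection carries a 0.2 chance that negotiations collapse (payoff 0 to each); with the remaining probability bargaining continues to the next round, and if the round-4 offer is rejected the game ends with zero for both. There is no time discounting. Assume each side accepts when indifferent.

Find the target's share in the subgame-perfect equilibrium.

By backward induction:
Round 4 (the target proposes): the acquirer will accept anything ≥ 0, so the target offers 0 and keeps 150.
Round 3 (the acquirer proposes): rejecting gives the target an expected 0.8 × 150 = 120. The acquirer offers 120 and keeps 150 − 120 = 30.
Round 2 (the target proposes): rejecting gives the acquirer an expected 0.8 × 30 = 24; the target offers that and keeps 126.
Round 1 (the acquirer proposes): rejecting gives the target an expected 0.8 × 126 = 100.8, so the acquirer offers 100.8, keeping 49.2.

100.8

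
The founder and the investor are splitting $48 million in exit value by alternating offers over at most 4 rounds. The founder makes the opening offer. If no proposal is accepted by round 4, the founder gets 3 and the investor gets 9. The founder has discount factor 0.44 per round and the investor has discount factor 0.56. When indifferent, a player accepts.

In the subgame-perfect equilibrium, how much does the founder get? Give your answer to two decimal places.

26.74

Round 4 (the investor proposes): the founder gets 3 if talks fail, so the investor offers 3 and keeps 45.
Round 3 (the founder proposes): the investor can get 45 next round, worth 0.56 × 45 = 25.2 now; the founder offers that and keeps 22.8.
Round 2 (the investor proposes): the founder can get 22.8 next round, worth 0.44 × 22.8 = 10.032 now; the investor offers that and keeps 37.968.
Round 1 (the founder proposes): the investor can get 37.968 next round, worth 0.56 × 37.968 = 21.26208 now; the founder offers that and keeps 26.73792.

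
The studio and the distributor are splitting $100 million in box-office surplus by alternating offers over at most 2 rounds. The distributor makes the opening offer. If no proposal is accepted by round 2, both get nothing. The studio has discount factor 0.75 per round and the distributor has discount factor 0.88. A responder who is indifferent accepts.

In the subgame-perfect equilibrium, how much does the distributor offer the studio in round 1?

Solve by backward induction from round 2.
Round 2 (the studio proposes): rejection yields 0 for the distributor; the studio offers 0 and keeps 100.
Round 1 (the distributor proposes): the studio can get 100 next round, worth 0.75 × 100 = 75 now. The distributor offers 75 and keeps 100 − 75 = 25.

75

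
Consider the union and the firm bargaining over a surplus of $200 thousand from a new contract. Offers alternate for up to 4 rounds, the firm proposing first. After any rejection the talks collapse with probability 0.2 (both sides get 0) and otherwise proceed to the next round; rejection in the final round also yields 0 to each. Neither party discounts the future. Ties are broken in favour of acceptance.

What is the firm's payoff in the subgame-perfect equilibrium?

65.6

Round 4 (the union proposes): rejection yields 0 for the firm; the union offers 0 and keeps 200.
Round 3 (the firm proposes): rejecting gives the union an expected 0.8 × 200 = 160; the firm offers that and keeps 40.
Round 2 (the union proposes): rejecting gives the firm an expected 0.8 × 40 = 32, so the union offers 32, keeping 168.
Round 1 (the firm proposes): rejecting gives the union an expected 0.8 × 168 = 134.4. The firm offers 134.4 and keeps 200 − 134.4 = 65.6.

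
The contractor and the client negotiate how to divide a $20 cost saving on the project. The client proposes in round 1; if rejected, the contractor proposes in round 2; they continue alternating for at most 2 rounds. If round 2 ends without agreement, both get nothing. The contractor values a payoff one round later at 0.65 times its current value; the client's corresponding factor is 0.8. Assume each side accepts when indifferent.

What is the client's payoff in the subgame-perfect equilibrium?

7

Round 2 (the contractor proposes): rejection yields 0 for the client; the contractor offers 0 and keeps 20.
Round 1 (the client proposes): the contractor can get 20 next round, worth 0.65 × 20 = 13 now; the client offers that and keeps 7.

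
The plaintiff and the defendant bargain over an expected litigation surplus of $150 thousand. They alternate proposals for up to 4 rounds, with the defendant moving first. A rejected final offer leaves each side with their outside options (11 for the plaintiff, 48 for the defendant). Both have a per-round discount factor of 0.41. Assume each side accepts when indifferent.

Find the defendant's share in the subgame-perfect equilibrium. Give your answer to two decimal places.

106.69

By backward induction:
Round 4 (the plaintiff proposes): the defendant gets 48 if talks fail, so the plaintiff offers 48 and keeps 102.
Round 3 (the defendant proposes): the plaintiff can get 102 next round, worth 0.41 × 102 = 41.82 now, so the defendant offers 41.82, keeping 108.18.
Round 2 (the plaintiff proposes): the defendant can get 108.18 next round, worth 0.41 × 108.18 = 44.3538 now, so the plaintiff offers 44.3538, keeping 105.6462.
Round 1 (the defendant proposes): the plaintiff can get 105.6462 next round, worth 0.41 × 105.6462 = 43.314942 now; the defendant offers that and keeps 106.685058.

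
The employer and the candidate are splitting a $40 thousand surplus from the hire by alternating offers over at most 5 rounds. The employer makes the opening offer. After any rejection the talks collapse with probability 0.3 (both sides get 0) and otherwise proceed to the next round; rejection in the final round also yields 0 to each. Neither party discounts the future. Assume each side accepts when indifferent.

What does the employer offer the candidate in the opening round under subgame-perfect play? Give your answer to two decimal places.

By backward induction:
Round 5 (the employer proposes): the candidate will accept anything ≥ 0, so the employer offers 0 and keeps 40.
Round 4 (the candidate proposes): rejecting gives the employer an expected 0.7 × 40 = 28; the candidate offers that and keeps 12.
Round 3 (the employer proposes): rejecting gives the candidate an expected 0.7 × 12 = 8.4, so the employer offers 8.4, keeping 31.6.
Round 2 (the candidate proposes): rejecting gives the employer an expected 0.7 × 31.6 = 22.12, so the candidate offers 22.12, keeping 17.88.
Round 1 (the employer proposes): rejecting gives the candidate an expected 0.7 × 17.88 = 12.516, so the employer offers 12.516, keeping 27.484.

12.52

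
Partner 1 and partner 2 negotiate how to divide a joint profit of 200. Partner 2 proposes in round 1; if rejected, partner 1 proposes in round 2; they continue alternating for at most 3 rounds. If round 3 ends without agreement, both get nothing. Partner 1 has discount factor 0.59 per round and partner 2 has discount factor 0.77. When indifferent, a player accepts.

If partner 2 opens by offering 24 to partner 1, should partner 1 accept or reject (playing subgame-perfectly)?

Round 3 (partner 2 proposes): partner 1 will accept anything ≥ 0, so partner 2 offers 0 and keeps 200.
Round 2 (partner 1 proposes): partner 2 can get 200 next round, worth 0.77 × 200 = 154 now, so partner 1 offers 154, keeping 46.
So by rejecting in round 1, partner 1 gets 46 next round, worth 0.59 × 46 = 27.14 now.
Offer 24 < 27.14, so partner 1 rejects.

Reject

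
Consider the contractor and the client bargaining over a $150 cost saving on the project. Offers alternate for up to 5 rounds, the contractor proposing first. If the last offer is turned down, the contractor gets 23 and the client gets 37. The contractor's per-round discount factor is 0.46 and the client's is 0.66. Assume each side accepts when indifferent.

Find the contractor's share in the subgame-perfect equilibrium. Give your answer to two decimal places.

Round 5 (the contractor proposes): the client gets 37 if talks fail, so the contractor offers 37 and keeps 113.
Round 4 (the client proposes): the contractor can get 113 next round, worth 0.46 × 113 = 51.98 now, so the client offers 51.98, keeping 98.02.
Round 3 (the contractor proposes): the client can get 98.02 next round, worth 0.66 × 98.02 = 64.6932 now, so the contractor offers 64.6932, keeping 85.3068.
Round 2 (the client proposes): the contractor can get 85.3068 next round, worth 0.46 × 85.3068 = 39.241128 now; the client offers that and keeps 110.758872.
Round 1 (the contractor proposes): the client can get 110.758872 next round, worth 0.66 × 110.758872 = 73.10085552 now. The contractor offers 73.10085552 and keeps 150 − 73.10085552 = 76.89914448.

76.90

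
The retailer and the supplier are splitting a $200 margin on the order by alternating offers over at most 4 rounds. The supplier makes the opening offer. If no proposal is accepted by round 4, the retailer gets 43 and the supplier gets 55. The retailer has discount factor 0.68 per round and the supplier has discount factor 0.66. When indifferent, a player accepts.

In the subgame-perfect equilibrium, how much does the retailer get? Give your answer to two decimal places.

Solve by backward induction from round 4.
Round 4 (the retailer proposes): the supplier gets 55 if talks fail, so the retailer offers 55 and keeps 145.
Round 3 (the supplier proposes): the retailer can get 145 next round, worth 0.68 × 145 = 98.6 now, so the supplier offers 98.6, keeping 101.4.
Round 2 (the retailer proposes): the supplier can get 101.4 next round, worth 0.66 × 101.4 = 66.924 now. The retailer offers 66.924 and keeps 200 − 66.924 = 133.076.
Round 1 (the supplier proposes): the retailer can get 133.076 next round, worth 0.68 × 133.076 = 90.49168 now; the supplier offers that and keeps 109.50832.

90.49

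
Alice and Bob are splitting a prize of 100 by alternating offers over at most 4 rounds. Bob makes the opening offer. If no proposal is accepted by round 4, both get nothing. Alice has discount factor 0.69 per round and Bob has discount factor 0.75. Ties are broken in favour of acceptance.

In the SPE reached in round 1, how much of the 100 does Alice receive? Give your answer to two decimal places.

Round 4 (Alice proposes): Bob will accept anything ≥ 0, so Alice offers 0 and keeps 100.
Round 3 (Bob proposes): Alice can get 100 next round, worth 0.69 × 100 = 69 now. Bob offers 69 and keeps 100 − 69 = 31.
Round 2 (Alice proposes): Bob can get 31 next round, worth 0.75 × 31 = 23.25 now. Alice offers 23.25 and keeps 100 − 23.25 = 76.75.
Round 1 (Bob proposes): Alice can get 76.75 next round, worth 0.69 × 76.75 = 52.9575 now, so Bob offers 52.9575, keeping 47.0425.

52.96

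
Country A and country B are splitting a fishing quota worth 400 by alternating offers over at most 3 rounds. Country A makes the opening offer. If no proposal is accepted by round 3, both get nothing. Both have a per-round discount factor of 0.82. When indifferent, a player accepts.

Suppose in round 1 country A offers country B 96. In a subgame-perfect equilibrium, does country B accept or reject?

Round 3 (country A proposes): country B will accept anything ≥ 0, so country A offers 0 and keeps 400.
Round 2 (country B proposes): country A can get 400 next round, worth 0.82 × 400 = 328 now, so country B offers 328, keeping 72.
So by rejecting in round 1, country B gets 72 next round, worth 0.82 × 72 = 59.04 now.
Offer 96 ≥ 59.04, so country B accepts.

Accept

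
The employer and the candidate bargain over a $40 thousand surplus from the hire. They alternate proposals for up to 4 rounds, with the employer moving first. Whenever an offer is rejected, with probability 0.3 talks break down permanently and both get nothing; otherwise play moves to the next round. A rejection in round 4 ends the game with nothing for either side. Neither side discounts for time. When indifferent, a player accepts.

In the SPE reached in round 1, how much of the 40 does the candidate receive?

22.12

Round 4 (the candidate proposes): rejection yields 0 for the employer; the candidate offers 0 and keeps 40.
Round 3 (the employer proposes): rejecting gives the candidate an expected 0.7 × 40 = 28; the employer offers that and keeps 12.
Round 2 (the candidate proposes): rejecting gives the employer an expected 0.7 × 12 = 8.4; the candidate offers that and keeps 31.6.
Round 1 (the employer proposes): rejecting gives the candidate an expected 0.7 × 31.6 = 22.12; the employer offers that and keeps 17.88.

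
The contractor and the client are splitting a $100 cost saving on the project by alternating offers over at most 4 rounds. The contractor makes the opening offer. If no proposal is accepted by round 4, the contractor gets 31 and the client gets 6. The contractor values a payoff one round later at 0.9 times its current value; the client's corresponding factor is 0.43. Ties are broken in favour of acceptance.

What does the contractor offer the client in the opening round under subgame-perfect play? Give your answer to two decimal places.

Round 4 (the client proposes): the contractor gets 31 if talks fail, so the client offers 31 and keeps 69.
Round 3 (the contractor proposes): the client can get 69 next round, worth 0.43 × 69 = 29.67 now; the contractor offers that and keeps 70.33.
Round 2 (the client proposes): the contractor can get 70.33 next round, worth 0.9 × 70.33 = 63.297 now; the client offers that and keeps 36.703.
Round 1 (the contractor proposes): the client can get 36.703 next round, worth 0.43 × 36.703 = 15.78229 now; the contractor offers that and keeps 84.21771.

15.78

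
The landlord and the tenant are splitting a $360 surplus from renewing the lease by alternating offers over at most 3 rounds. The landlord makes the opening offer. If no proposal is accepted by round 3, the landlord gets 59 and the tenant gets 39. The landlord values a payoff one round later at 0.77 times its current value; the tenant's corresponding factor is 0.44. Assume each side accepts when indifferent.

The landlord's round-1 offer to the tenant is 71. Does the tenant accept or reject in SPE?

Accept

Round 3 (the landlord proposes): the tenant gets 39 if talks fail, so the landlord offers 39 and keeps 321.
Round 2 (the tenant proposes): the landlord can get 321 next round, worth 0.77 × 321 = 247.17 now. The tenant offers 247.17 and keeps 360 − 247.17 = 112.83.
So by rejecting in round 1, the tenant gets 112.83 next round, worth 0.44 × 112.83 = 49.6452 now.
Offer 71 ≥ 49.6452, so the tenant accepts.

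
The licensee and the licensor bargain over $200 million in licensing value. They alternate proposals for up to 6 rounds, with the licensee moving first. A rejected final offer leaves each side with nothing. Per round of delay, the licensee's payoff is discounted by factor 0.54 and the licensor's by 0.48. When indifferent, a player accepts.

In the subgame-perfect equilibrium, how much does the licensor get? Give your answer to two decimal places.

Round 6 (the licensor proposes): the licensee will accept anything ≥ 0, so the licensor offers 0 and keeps 200.
Round 5 (the licensee proposes): the licensor can get 200 next round, worth 0.48 × 200 = 96 now. The licensee offers 96 and keeps 200 − 96 = 104.
Round 4 (the licensor proposes): the licensee can get 104 next round, worth 0.54 × 104 = 56.16 now. The licensor offers 56.16 and keeps 200 − 56.16 = 143.84.
Round 3 (the licensee proposes): the licensor can get 143.84 next round, worth 0.48 × 143.84 = 69.0432 now, so the licensee offers 69.0432, keeping 130.9568.
Round 2 (the licensor proposes): the licensee can get 130.9568 next round, worth 0.54 × 130.9568 = 70.716672 now. The licensor offers 70.716672 and keeps 200 − 70.716672 = 129.283328.
Round 1 (the licensee proposes): the licensor can get 129.283328 next round, worth 0.48 × 129.283328 = 62.05599744 now, so the licensee offers 62.05599744, keeping 137.94400256.

62.06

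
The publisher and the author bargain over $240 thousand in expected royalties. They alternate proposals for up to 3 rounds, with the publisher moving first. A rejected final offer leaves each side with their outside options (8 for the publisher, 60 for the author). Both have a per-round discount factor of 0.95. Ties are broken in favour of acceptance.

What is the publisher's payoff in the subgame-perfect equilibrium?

Solve by backward induction from round 3.
Round 3 (the publisher proposes): the author gets 60 if talks fail, so the publisher offers 60 and keeps 180.
Round 2 (the author proposes): the publisher can get 180 next round, worth 0.95 × 180 = 171 now, so the author offers 171, keeping 69.
Round 1 (the publisher proposes): the author can get 69 next round, worth 0.95 × 69 = 65.55 now. The publisher offers 65.55 and keeps 240 − 65.55 = 174.45.

174.45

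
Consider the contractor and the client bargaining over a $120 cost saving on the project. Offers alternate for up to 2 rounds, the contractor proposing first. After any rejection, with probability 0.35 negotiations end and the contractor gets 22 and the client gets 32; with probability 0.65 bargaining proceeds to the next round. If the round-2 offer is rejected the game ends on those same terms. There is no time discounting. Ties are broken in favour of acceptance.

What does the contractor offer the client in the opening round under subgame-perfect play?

By backward induction:
Round 2 (the client proposes): the contractor gets 22 if talks fail, so the client offers 22 and keeps 98.
Round 1 (the contractor proposes): rejecting gives the client an expected 0.65 × 98 + 0.35 × 32 = 74.9; the contractor offers that and keeps 45.1.

74.9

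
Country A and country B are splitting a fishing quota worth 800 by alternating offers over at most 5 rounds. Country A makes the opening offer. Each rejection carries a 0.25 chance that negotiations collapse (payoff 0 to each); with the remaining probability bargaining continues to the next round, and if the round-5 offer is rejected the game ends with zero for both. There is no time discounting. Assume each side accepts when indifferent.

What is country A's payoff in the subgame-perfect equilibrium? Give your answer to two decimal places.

By backward induction:
Round 5 (country A proposes): country B will accept anything ≥ 0, so country A offers 0 and keeps 800.
Round 4 (country B proposes): rejecting gives country A an expected 0.75 × 800 = 600, so country B offers 600, keeping 200.
Round 3 (country A proposes): rejecting gives country B an expected 0.75 × 200 = 150. Country A offers 150 and keeps 800 − 150 = 650.
Round 2 (country B proposes): rejecting gives country A an expected 0.75 × 650 = 487.5; country B offers that and keeps 312.5.
Round 1 (country A proposes): rejecting gives country B an expected 0.75 × 312.5 = 234.375; country A offers that and keeps 565.625.

565.63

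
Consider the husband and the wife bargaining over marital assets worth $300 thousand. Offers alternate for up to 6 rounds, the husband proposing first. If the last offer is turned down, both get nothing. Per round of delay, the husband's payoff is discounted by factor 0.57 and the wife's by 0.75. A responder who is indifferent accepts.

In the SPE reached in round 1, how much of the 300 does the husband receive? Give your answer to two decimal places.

Round 6 (the wife proposes): the husband will accept anything ≥ 0, so the wife offers 0 and keeps 300.
Round 5 (the husband proposes): the wife can get 300 next round, worth 0.75 × 300 = 225 now; the husband offers that and keeps 75.
Round 4 (the wife proposes): the husband can get 75 next round, worth 0.57 × 75 = 42.75 now. The wife offers 42.75 and keeps 300 − 42.75 = 257.25.
Round 3 (the husband proposes): the wife can get 257.25 next round, worth 0.75 × 257.25 = 192.9375 now, so the husband offers 192.9375, keeping 107.0625.
Round 2 (the wife proposes): the husband can get 107.0625 next round, worth 0.57 × 107.0625 = 61.025625 now; the wife offers that and keeps 238.974375.
Round 1 (the husband proposes): the wife can get 238.974375 next round, worth 0.75 × 238.974375 = 179.23078125 now. The husband offers 179.23078125 and keeps 300 − 179.23078125 = 120.76921875.

120.77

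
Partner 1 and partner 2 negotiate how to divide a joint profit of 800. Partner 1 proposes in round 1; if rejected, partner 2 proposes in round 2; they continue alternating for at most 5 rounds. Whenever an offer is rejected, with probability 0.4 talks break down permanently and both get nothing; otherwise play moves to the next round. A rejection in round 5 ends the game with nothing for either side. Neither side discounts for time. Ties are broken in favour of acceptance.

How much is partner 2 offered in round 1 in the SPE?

261.12

Round 5 (partner 1 proposes): rejection yields 0 for partner 2; partner 1 offers 0 and keeps 800.
Round 4 (partner 2 proposes): rejecting gives partner 1 an expected 0.6 × 800 = 480. Partner 2 offers 480 and keeps 800 − 480 = 320.
Round 3 (partner 1 proposes): rejecting gives partner 2 an expected 0.6 × 320 = 192, so partner 1 offers 192, keeping 608.
Round 2 (partner 2 proposes): rejecting gives partner 1 an expected 0.6 × 608 = 364.8; partner 2 offers that and keeps 435.2.
Round 1 (partner 1 proposes): rejecting gives partner 2 an expected 0.6 × 435.2 = 261.12; partner 1 offers that and keeps 538.88.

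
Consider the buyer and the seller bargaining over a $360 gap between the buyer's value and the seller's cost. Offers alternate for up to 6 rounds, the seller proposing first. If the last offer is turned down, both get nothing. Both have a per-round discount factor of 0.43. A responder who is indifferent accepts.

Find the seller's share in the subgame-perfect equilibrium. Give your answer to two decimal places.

Round 6 (the buyer proposes): rejection yields 0 for the seller; the buyer offers 0 and keeps 360.
Round 5 (the seller proposes): the buyer can get 360 next round, worth 0.43 × 360 = 154.8 now, so the seller offers 154.8, keeping 205.2.
Round 4 (the buyer proposes): the seller can get 205.2 next round, worth 0.43 × 205.2 = 88.236 now; the buyer offers that and keeps 271.764.
Round 3 (the seller proposes): the buyer can get 271.764 next round, worth 0.43 × 271.764 = 116.85852 now. The seller offers 116.85852 and keeps 360 − 116.85852 = 243.14148.
Round 2 (the buyer proposes): the seller can get 243.14148 next round, worth 0.43 × 243.14148 = 104.5508364 now. The buyer offers 104.5508364 and keeps 360 − 104.5508364 = 255.4491636.
Round 1 (the seller proposes): the buyer can get 255.4491636 next round, worth 0.43 × 255.4491636 = 109.843140348 now. The seller offers 109.843140348 and keeps 360 − 109.843140348 = 250.156859652.

250.16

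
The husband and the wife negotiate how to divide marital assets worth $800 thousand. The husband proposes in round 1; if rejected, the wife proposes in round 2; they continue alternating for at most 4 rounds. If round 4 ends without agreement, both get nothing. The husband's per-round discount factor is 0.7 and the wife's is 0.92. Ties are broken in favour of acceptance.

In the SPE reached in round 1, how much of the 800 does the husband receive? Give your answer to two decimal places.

105.22

Round 4 (the wife proposes): the husband will accept anything ≥ 0, so the wife offers 0 and keeps 800.
Round 3 (the husband proposes): the wife can get 800 next round, worth 0.92 × 800 = 736 now, so the husband offers 736, keeping 64.
Round 2 (the wife proposes): the husband can get 64 next round, worth 0.7 × 64 = 44.8 now, so the wife offers 44.8, keeping 755.2.
Round 1 (the husband proposes): the wife can get 755.2 next round, worth 0.92 × 755.2 = 694.784 now. The husband offers 694.784 and keeps 800 − 694.784 = 105.216.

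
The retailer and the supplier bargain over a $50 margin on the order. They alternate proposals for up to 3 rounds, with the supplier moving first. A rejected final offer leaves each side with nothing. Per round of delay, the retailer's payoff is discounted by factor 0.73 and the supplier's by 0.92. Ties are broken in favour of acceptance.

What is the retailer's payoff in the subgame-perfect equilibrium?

Work backward from the last round.
Round 3 (the supplier proposes): the retailer will accept anything ≥ 0, so the supplier offers 0 and keeps 50.
Round 2 (the retailer proposes): the supplier can get 50 next round, worth 0.92 × 50 = 46 now, so the retailer offers 46, keeping 4.
Round 1 (the supplier proposes): the retailer can get 4 next round, worth 0.73 × 4 = 2.92 now; the supplier offers that and keeps 47.08.

2.92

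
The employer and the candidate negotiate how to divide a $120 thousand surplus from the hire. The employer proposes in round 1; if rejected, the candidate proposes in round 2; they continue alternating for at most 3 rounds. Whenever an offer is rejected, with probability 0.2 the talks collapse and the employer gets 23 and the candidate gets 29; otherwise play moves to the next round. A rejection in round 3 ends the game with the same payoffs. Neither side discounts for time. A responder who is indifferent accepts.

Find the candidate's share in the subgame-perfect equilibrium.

39.88

By backward induction:
Round 3 (the employer proposes): the candidate gets 29 if talks fail, so the employer offers 29 and keeps 91.
Round 2 (the candidate proposes): rejecting gives the employer an expected 0.8 × 91 + 0.2 × 23 = 77.4, so the candidate offers 77.4, keeping 42.6.
Round 1 (the employer proposes): rejecting gives the candidate an expected 0.8 × 42.6 + 0.2 × 29 = 39.88. The employer offers 39.88 and keeps 120 − 39.88 = 80.12.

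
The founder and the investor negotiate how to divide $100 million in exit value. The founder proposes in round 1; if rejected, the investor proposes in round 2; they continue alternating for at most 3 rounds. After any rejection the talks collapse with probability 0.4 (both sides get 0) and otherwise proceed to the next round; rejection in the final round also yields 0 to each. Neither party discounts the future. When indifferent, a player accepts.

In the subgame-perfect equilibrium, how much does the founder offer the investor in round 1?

24

By backward induction:
Round 3 (the founder proposes): the investor will accept anything ≥ 0, so the founder offers 0 and keeps 100.
Round 2 (the investor proposes): rejecting gives the founder an expected 0.6 × 100 = 60; the investor offers that and keeps 40.
Round 1 (the founder proposes): rejecting gives the investor an expected 0.6 × 40 = 24, so the founder offers 24, keeping 76.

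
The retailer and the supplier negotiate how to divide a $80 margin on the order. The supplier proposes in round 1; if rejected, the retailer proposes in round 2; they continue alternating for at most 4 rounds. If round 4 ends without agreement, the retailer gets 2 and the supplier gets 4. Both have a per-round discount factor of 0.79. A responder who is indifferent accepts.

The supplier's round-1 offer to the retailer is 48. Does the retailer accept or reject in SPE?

Round 4 (the retailer proposes): the supplier gets 4 if talks fail, so the retailer offers 4 and keeps 76.
Round 3 (the supplier proposes): the retailer can get 76 next round, worth 0.79 × 76 = 60.04 now. The supplier offers 60.04 and keeps 80 − 60.04 = 19.96.
Round 2 (the retailer proposes): the supplier can get 19.96 next round, worth 0.79 × 19.96 = 15.7684 now. The retailer offers 15.7684 and keeps 80 − 15.7684 = 64.2316.
So by rejecting in round 1, the retailer gets 64.2316 next round, worth 0.79 × 64.2316 = 50.742964 now.
Offer 48 < 50.742964, so the retailer rejects.

Reject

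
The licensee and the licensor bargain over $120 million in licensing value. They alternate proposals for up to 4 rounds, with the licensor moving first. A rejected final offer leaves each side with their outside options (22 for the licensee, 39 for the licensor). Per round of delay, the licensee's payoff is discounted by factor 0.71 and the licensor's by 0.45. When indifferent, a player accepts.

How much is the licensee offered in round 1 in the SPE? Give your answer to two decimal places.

Solve by backward induction from round 4.
Round 4 (the licensee proposes): the licensor gets 39 if talks fail, so the licensee offers 39 and keeps 81.
Round 3 (the licensor proposes): the licensee can get 81 next round, worth 0.71 × 81 = 57.51 now. The licensor offers 57.51 and keeps 120 − 57.51 = 62.49.
Round 2 (the licensee proposes): the licensor can get 62.49 next round, worth 0.45 × 62.49 = 28.1205 now. The licensee offers 28.1205 and keeps 120 − 28.1205 = 91.8795.
Round 1 (the licensor proposes): the licensee can get 91.8795 next round, worth 0.71 × 91.8795 = 65.234445 now; the licensor offers that and keeps 54.765555.

65.23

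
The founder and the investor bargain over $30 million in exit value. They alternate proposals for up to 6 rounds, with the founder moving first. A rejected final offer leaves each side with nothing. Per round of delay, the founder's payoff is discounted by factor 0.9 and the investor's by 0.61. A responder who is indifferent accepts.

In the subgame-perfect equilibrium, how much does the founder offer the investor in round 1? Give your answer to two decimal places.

Solve by backward induction from round 6.
Round 6 (the investor proposes): the founder will accept anything ≥ 0, so the investor offers 0 and keeps 30.
Round 5 (the founder proposes): the investor can get 30 next round, worth 0.61 × 30 = 18.3 now, so the founder offers 18.3, keeping 11.7.
Round 4 (the investor proposes): the founder can get 11.7 next round, worth 0.9 × 11.7 = 10.53 now; the investor offers that and keeps 19.47.
Round 3 (the founder proposes): the investor can get 19.47 next round, worth 0.61 × 19.47 = 11.8767 now. The founder offers 11.8767 and keeps 30 − 11.8767 = 18.1233.
Round 2 (the investor proposes): the founder can get 18.1233 next round, worth 0.9 × 18.1233 = 16.31097 now. The investor offers 16.31097 and keeps 30 − 16.31097 = 13.68903.
Round 1 (the founder proposes): the investor can get 13.68903 next round, worth 0.61 × 13.68903 = 8.3503083 now, so the founder offers 8.3503083, keeping 21.6496917.

8.35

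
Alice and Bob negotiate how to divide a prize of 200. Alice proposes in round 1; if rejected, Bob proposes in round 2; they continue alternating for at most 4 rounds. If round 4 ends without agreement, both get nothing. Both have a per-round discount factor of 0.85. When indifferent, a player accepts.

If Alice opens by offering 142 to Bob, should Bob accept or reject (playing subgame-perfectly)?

Reject

Round 4 (Bob proposes): Alice will accept anything ≥ 0, so Bob offers 0 and keeps 200.
Round 3 (Alice proposes): Bob can get 200 next round, worth 0.85 × 200 = 170 now; Alice offers that and keeps 30.
Round 2 (Bob proposes): Alice can get 30 next round, worth 0.85 × 30 = 25.5 now, so Bob offers 25.5, keeping 174.5.
So by rejecting in round 1, Bob gets 174.5 next round, worth 0.85 × 174.5 = 148.325 now.
Offer 142 < 148.325, so Bob rejects.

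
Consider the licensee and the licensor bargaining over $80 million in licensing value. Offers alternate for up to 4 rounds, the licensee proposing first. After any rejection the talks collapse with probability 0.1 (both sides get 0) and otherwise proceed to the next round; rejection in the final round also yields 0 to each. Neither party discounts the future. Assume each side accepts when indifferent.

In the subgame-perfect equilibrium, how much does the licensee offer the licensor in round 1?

65.52

Round 4 (the licensor proposes): rejection yields 0 for the licensee; the licensor offers 0 and keeps 80.
Round 3 (the licensee proposes): rejecting gives the licensor an expected 0.9 × 80 = 72. The licensee offers 72 and keeps 80 − 72 = 8.
Round 2 (the licensor proposes): rejecting gives the licensee an expected 0.9 × 8 = 7.2, so the licensor offers 7.2, keeping 72.8.
Round 1 (the licensee proposes): rejecting gives the licensor an expected 0.9 × 72.8 = 65.52; the licensee offers that and keeps 14.48.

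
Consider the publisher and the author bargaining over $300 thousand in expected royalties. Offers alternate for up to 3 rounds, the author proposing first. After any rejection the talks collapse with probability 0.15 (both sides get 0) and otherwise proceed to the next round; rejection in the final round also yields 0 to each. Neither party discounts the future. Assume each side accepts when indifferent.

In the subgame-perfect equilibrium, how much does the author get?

261.75

Round 3 (the author proposes): rejection yields 0 for the publisher; the author offers 0 and keeps 300.
Round 2 (the publisher proposes): rejecting gives the author an expected 0.85 × 300 = 255. The publisher offers 255 and keeps 300 − 255 = 45.
Round 1 (the author proposes): rejecting gives the publisher an expected 0.85 × 45 = 38.25; the author offers that and keeps 261.75.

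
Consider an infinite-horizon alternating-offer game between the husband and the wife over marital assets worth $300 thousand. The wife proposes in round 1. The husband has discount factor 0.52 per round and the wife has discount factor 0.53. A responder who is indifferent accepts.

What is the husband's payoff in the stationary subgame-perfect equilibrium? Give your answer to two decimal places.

Let x be the wife's share when the wife proposes and y be the husband's share when the husband proposes.
The husband accepts iff offered ≥ 0.52·y, so x = 300 − 0.52y. Symmetrically y = 300 − 0.53x.
Substituting: x = 300 − 0.52(300 − 0.53x), giving x(1 − 0.53·0.52) = 300(1 − 0.52).
So x = 300 × 0.48 / 0.7244 ≈ 198.7852, and the husband receives 300 − x ≈ 101.2148.

101.21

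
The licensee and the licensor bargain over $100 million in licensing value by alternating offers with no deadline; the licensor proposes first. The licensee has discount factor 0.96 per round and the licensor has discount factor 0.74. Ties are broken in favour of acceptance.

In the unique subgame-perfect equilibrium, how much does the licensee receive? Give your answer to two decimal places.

86.19

When the licensor proposes, the licensee accepts any offer worth at least 0.96 times what the licensee would get by proposing next round; and vice versa.
This gives x = 100 − 0.96y and y = 100 − 0.74x, where x and y are each side's share when it proposes.
Hence (1 − 0.96·0.74)x = 100(1 − 0.96), i.e. 0.2896·x = 4.
x ≈ 13.8122; the licensee's share is 100 − x ≈ 86.1878.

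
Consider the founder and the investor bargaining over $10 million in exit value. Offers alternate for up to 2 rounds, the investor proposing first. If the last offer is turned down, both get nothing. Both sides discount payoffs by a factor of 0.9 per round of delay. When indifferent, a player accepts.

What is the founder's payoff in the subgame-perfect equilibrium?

Solve by backward induction from round 2.
Round 2 (the founder proposes): rejection yields 0 for the investor; the founder offers 0 and keeps 10.
Round 1 (the investor proposes): the founder can get 10 next round, worth 0.9 × 10 = 9 now. The investor offers 9 and keeps 10 − 9 = 1.

9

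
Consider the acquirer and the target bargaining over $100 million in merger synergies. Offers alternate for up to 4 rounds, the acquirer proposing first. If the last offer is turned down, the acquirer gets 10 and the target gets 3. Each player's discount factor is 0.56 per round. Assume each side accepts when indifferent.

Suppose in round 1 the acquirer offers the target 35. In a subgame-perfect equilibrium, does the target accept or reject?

Reject

Round 4 (the target proposes): the acquirer gets 10 if talks fail, so the target offers 10 and keeps 90.
Round 3 (the acquirer proposes): the target can get 90 next round, worth 0.56 × 90 = 50.4 now. The acquirer offers 50.4 and keeps 100 − 50.4 = 49.6.
Round 2 (the target proposes): the acquirer can get 49.6 next round, worth 0.56 × 49.6 = 27.776 now, so the target offers 27.776, keeping 72.224.
So by rejecting in round 1, the target gets 72.224 next round, worth 0.56 × 72.224 = 40.44544 now.
Offer 35 < 40.44544, so the target rejects.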